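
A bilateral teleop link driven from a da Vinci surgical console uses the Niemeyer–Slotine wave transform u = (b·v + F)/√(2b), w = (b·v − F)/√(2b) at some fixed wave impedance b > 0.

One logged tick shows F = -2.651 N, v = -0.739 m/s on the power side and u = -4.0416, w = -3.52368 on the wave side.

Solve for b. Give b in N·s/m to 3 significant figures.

b = 52.4 N·s/m

u + w = -7.5653;  u + w = √(2b)·v, so √(2b) = -7.5653/(-0.739) = 10.2372.
b = (√(2b))²/2 = 104.8000/2 = 52.4000.
(Check via u − w = 2F/√(2b): u − w = -0.5179, 2F/√(2b) = -0.5179.)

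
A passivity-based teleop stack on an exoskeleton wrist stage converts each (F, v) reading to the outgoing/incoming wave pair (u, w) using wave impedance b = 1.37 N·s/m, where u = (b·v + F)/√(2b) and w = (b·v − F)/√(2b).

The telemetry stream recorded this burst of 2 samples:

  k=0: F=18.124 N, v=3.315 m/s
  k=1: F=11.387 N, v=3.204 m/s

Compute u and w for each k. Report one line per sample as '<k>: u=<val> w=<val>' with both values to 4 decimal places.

0: u=13.6928 w=-8.2055
1: u=9.5309 w=-4.2274

k=0: b·v=1.37×3.315=4.5415; √(2b)=1.6553; u=(4.5415+18.124)/1.6553=13.6928, w=(4.5415−18.124)/1.6553=-8.2055
k=1: b·v=1.37×3.204=4.3895; √(2b)=1.6553; u=(4.3895+11.387)/1.6553=9.5309, w=(4.3895−11.387)/1.6553=-4.2274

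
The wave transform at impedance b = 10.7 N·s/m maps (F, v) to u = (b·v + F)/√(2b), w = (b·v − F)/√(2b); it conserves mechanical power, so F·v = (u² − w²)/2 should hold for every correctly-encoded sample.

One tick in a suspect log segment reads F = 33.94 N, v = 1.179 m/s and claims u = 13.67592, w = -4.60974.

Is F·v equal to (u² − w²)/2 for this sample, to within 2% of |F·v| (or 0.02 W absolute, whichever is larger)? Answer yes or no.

F·v = 33.94×1.179 = 40.0153 W.
(u² − w²)/2 = (187.0308 − 21.2497)/2 = 82.8905 W.
|Δ| = 42.8753;  2% of max(1, |F·v|) = 0.8003.

no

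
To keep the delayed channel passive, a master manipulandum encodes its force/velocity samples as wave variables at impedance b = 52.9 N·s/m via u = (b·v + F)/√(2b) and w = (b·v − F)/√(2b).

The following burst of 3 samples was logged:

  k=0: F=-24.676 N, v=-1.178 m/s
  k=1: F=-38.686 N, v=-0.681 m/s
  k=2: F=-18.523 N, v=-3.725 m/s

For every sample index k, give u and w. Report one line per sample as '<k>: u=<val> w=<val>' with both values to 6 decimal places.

k=0: b·v=52.9×(-1.178)=-62.316200; √(2b)=10.285913; u=(-62.316200+(-24.676))/10.285913=-8.457412, w=(-62.316200−(-24.676))/10.285913=-3.659393
k=1: b·v=52.9×(-0.681)=-36.024900; √(2b)=10.285913; u=(-36.024900+(-38.686))/10.285913=-7.263420, w=(-36.024900−(-38.686))/10.285913=0.258713
k=2: b·v=52.9×(-3.725)=-197.052500; √(2b)=10.285913; u=(-197.052500+(-18.523))/10.285913=-20.958325, w=(-197.052500−(-18.523))/10.285913=-17.356700

0: u=-8.457412 w=-3.659393
1: u=-7.263420 w=0.258713
2: u=-20.958325 w=-17.356700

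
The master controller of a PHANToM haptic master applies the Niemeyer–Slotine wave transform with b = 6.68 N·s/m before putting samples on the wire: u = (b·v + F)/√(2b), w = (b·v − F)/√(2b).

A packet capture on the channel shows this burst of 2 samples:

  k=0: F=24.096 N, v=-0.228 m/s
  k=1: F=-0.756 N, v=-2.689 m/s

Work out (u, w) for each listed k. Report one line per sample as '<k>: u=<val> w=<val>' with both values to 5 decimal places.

0: u=6.17569 w=-7.00906
1: u=-5.12116 w=-4.70749

k=0: b·v=6.68×(-0.228)=-1.52304; √(2b)=3.65513; u=(-1.52304+24.096)/3.65513=6.17569, w=(-1.52304−24.096)/3.65513=-7.00906
k=1: b·v=6.68×(-2.689)=-17.96252; √(2b)=3.65513; u=(-17.96252+(-0.756))/3.65513=-5.12116, w=(-17.96252−(-0.756))/3.65513=-4.70749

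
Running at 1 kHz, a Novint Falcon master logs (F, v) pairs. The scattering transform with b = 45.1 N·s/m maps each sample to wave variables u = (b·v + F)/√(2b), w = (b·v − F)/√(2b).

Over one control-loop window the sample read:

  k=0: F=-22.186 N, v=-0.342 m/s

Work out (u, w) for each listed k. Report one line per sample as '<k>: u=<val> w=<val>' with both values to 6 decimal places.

k=0: b·v=45.1×(-0.342)=-15.424200; √(2b)=9.497368; u=(-15.424200+(-22.186))/9.497368=-3.960066, w=(-15.424200−(-22.186))/9.497368=0.711966

0: u=-3.960066 w=0.711966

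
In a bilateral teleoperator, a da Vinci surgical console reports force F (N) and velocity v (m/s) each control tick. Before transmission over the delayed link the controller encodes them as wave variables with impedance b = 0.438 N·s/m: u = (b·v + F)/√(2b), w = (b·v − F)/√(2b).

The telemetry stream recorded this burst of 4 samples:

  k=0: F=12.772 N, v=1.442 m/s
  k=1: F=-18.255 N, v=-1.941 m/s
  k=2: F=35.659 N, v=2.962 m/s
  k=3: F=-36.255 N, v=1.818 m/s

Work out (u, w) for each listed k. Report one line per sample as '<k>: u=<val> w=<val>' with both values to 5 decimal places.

k=0: b·v=0.438×1.442=0.63160; √(2b)=0.93595; u=(0.63160+12.772)/0.93595=14.32087, w=(0.63160−12.772)/0.93595=-12.97123
k=1: b·v=0.438×(-1.941)=-0.85016; √(2b)=0.93595; u=(-0.85016+(-18.255))/0.93595=-20.41261, w=(-0.85016−(-18.255))/0.93595=18.59594
k=2: b·v=0.438×2.962=1.29736; √(2b)=0.93595; u=(1.29736+35.659)/0.93595=39.48545, w=(1.29736−35.659)/0.93595=-36.71317
k=3: b·v=0.438×1.818=0.79628; √(2b)=0.93595; u=(0.79628+(-36.255))/0.93595=-37.88532, w=(0.79628−(-36.255))/0.93595=39.58687

0: u=14.32087 w=-12.97123
1: u=-20.41261 w=18.59594
2: u=39.48545 w=-36.71317
3: u=-37.88532 w=39.58687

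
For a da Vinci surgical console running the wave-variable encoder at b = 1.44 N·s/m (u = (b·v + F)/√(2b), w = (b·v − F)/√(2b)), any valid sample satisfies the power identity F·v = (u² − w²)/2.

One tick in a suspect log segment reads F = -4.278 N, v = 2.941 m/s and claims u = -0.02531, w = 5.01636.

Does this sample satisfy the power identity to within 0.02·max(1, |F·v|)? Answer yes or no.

F·v = (-4.278)×2.941 = -12.58160 W.
(u² − w²)/2 = (0.00064 − 25.16387)/2 = -12.58161 W.
|Δ| = 0.00002;  2% of max(1, |F·v|) = 0.25163.

yes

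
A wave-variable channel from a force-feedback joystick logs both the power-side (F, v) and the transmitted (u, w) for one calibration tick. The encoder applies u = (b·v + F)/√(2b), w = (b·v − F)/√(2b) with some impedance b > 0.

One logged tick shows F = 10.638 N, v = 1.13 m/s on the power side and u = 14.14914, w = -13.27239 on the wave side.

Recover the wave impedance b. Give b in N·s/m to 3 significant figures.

u + w = 0.8767;  u + w = √(2b)·v, so √(2b) = 0.8767/1.13 = 0.7759.
b = (√(2b))²/2 = 0.6020/2 = 0.3010.
(Check via u − w = 2F/√(2b): u − w = 27.4215, 2F/√(2b) = 27.4216.)

b = 0.301 N·s/m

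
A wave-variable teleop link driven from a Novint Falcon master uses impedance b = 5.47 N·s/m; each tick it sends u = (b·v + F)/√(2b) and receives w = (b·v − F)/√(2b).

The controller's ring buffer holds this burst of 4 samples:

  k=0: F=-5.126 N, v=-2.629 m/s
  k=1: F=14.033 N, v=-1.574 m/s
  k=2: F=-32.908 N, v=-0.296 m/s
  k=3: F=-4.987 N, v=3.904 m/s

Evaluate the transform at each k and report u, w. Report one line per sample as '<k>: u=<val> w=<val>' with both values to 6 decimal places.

0: u=-5.897577 w=-2.798017
1: u=1.639640 w=-6.845751
2: u=-10.438827 w=9.459787
3: u=4.948616 w=7.964126

k=0: b·v=5.47×(-2.629)=-14.380630; √(2b)=3.307567; u=(-14.380630+(-5.126))/3.307567=-5.897577, w=(-14.380630−(-5.126))/3.307567=-2.798017
k=1: b·v=5.47×(-1.574)=-8.609780; √(2b)=3.307567; u=(-8.609780+14.033)/3.307567=1.639640, w=(-8.609780−14.033)/3.307567=-6.845751
k=2: b·v=5.47×(-0.296)=-1.619120; √(2b)=3.307567; u=(-1.619120+(-32.908))/3.307567=-10.438827, w=(-1.619120−(-32.908))/3.307567=9.459787
k=3: b·v=5.47×3.904=21.354880; √(2b)=3.307567; u=(21.354880+(-4.987))/3.307567=4.948616, w=(21.354880−(-4.987))/3.307567=7.964126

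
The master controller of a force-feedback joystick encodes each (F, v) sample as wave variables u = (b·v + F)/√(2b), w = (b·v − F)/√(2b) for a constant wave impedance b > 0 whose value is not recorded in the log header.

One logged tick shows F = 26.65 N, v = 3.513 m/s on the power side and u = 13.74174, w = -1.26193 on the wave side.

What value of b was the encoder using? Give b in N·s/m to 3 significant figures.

b = 6.31 N·s/m

u + w = 12.47981;  u + w = √(2b)·v, so √(2b) = 12.47981/3.513 = 3.55247.
b = (√(2b))²/2 = 12.62001/2 = 6.31000.
(Check via u − w = 2F/√(2b): u − w = 15.00367, 2F/√(2b) = 15.00367.)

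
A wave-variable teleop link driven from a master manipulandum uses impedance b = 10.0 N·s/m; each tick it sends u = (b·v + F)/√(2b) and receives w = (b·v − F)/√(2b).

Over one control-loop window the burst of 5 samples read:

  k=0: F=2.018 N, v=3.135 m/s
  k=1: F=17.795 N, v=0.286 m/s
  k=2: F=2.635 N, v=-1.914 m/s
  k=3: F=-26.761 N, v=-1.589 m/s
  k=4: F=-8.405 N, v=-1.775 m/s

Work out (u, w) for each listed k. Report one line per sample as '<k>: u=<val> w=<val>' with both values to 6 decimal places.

k=0: b·v=10.0×3.135=31.350000; √(2b)=4.472136; u=(31.350000+2.018)/4.472136=7.461312, w=(31.350000−2.018)/4.472136=6.558835
k=1: b·v=10.0×0.286=2.860000; √(2b)=4.472136; u=(2.860000+17.795)/4.472136=4.618598, w=(2.860000−17.795)/4.472136=-3.339568
k=2: b·v=10.0×(-1.914)=-19.140000; √(2b)=4.472136; u=(-19.140000+2.635)/4.472136=-3.690630, w=(-19.140000−2.635)/4.472136=-4.869038
k=3: b·v=10.0×(-1.589)=-15.890000; √(2b)=4.472136; u=(-15.890000+(-26.761))/4.472136=-9.537054, w=(-15.890000−(-26.761))/4.472136=2.430829
k=4: b·v=10.0×(-1.775)=-17.750000; √(2b)=4.472136; u=(-17.750000+(-8.405))/4.472136=-5.848436, w=(-17.750000−(-8.405))/4.472136=-2.089606

0: u=7.461312 w=6.558835
1: u=4.618598 w=-3.339568
2: u=-3.690630 w=-4.869038
3: u=-9.537054 w=2.430829
4: u=-5.848436 w=-2.089606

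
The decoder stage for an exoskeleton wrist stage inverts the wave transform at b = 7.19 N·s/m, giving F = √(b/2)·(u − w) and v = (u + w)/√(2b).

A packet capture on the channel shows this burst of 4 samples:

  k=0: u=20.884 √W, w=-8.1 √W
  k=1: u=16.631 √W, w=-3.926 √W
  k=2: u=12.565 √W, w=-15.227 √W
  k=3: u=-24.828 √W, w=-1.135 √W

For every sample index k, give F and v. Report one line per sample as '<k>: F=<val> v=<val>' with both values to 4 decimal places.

0: F=54.9551 v=3.3712
1: F=38.9771 v=3.3504
2: F=52.6950 v=-0.7020
3: F=-44.9231 v=-6.8466

k=0: u−w=28.9840, u+w=12.7840; √(b/2)=1.8960, √(2b)=3.7921; F=1.8960×28.984=54.9551, v=12.7840/3.7921=3.3712
k=1: u−w=20.5570, u+w=12.7050; √(b/2)=1.8960, √(2b)=3.7921; F=1.8960×20.557=38.9771, v=12.7050/3.7921=3.3504
k=2: u−w=27.7920, u+w=-2.6620; √(b/2)=1.8960, √(2b)=3.7921; F=1.8960×27.792=52.6950, v=-2.6620/3.7921=-0.7020
k=3: u−w=-23.6930, u+w=-25.9630; √(b/2)=1.8960, √(2b)=3.7921; F=1.8960×(-23.693)=-44.9231, v=-25.9630/3.7921=-6.8466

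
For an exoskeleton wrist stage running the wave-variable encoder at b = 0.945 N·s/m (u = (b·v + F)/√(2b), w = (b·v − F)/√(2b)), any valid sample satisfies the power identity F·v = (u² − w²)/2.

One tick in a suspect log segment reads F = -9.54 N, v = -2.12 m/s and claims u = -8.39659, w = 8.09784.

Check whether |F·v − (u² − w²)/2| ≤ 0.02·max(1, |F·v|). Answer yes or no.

F·v = (-9.54)×(-2.12) = 20.2248 W.
(u² − w²)/2 = (70.5027 − 65.5750)/2 = 2.4639 W.
|Δ| = 17.7609;  2% of max(1, |F·v|) = 0.4045.

no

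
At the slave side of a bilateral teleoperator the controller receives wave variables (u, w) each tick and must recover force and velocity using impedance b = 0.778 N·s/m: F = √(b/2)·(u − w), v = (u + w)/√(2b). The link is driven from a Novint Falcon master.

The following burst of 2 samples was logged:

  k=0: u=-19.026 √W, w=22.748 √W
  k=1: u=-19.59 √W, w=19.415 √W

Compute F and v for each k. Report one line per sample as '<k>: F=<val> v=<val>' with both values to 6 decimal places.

k=0: u−w=-41.774000, u+w=3.722000; √(b/2)=0.623699, √(2b)=1.247397; F=0.623699×(-41.774)=-26.054387, v=3.722000/1.247397=2.983813
k=1: u−w=-39.005000, u+w=-0.175000; √(b/2)=0.623699, √(2b)=1.247397; F=0.623699×(-39.005)=-24.327366, v=-0.175000/1.247397=-0.140292

0: F=-26.054387 v=2.983813
1: F=-24.327366 v=-0.140292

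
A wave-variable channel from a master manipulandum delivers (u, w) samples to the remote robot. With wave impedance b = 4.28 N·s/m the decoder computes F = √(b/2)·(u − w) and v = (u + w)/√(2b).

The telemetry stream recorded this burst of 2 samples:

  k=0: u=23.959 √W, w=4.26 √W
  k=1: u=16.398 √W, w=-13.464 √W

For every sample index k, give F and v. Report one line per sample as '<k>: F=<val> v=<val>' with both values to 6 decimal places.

k=0: u−w=19.699000, u+w=28.219000; √(b/2)=1.462874, √(2b)=2.925748; F=1.462874×19.699=28.817153, v=28.219000/2.925748=9.645056
k=1: u−w=29.862000, u+w=2.934000; √(b/2)=1.462874, √(2b)=2.925748; F=1.462874×29.862=43.684340, v=2.934000/2.925748=1.002821

0: F=28.817153 v=9.645056
1: F=43.684340 v=1.002821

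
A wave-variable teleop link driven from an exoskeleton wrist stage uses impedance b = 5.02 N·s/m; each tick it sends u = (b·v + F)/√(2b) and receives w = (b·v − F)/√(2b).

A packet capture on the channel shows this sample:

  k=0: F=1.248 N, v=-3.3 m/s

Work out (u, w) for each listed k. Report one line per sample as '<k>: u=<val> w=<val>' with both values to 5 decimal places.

0: u=-4.83432 w=-5.62205

k=0: b·v=5.02×(-3.3)=-16.56600; √(2b)=3.16860; u=(-16.56600+1.248)/3.16860=-4.83432, w=(-16.56600−1.248)/3.16860=-5.62205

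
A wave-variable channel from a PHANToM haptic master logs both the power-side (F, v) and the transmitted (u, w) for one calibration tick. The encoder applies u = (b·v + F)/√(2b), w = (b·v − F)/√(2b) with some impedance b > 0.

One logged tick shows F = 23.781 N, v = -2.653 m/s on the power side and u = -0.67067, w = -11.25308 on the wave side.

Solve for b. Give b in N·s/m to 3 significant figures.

u + w = -11.9238;  u + w = √(2b)·v, so √(2b) = -11.9238/(-2.653) = 4.4944.
b = (√(2b))²/2 = 20.2000/2 = 10.1000.
(Check via u − w = 2F/√(2b): u − w = 10.5824, 2F/√(2b) = 10.5824.)

b = 10.1 N·s/m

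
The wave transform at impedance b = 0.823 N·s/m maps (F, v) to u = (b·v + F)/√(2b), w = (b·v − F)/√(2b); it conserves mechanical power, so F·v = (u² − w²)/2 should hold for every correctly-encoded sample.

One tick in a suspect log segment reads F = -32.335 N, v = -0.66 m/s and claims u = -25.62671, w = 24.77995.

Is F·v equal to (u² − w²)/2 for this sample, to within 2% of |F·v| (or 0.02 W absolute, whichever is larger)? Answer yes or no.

F·v = (-32.335)×(-0.66) = 21.34110 W.
(u² − w²)/2 = (656.72827 − 614.04592)/2 = 21.34117 W.
|Δ| = 0.00007;  2% of max(1, |F·v|) = 0.42682.

yes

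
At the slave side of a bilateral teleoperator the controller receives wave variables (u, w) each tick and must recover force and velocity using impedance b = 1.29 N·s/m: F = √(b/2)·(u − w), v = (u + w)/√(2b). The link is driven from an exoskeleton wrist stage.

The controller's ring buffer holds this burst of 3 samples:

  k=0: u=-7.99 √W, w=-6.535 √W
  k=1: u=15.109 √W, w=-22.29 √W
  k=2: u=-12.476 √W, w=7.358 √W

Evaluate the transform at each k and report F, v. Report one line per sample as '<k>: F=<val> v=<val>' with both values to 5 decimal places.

0: F=-1.16854 v=-9.04287
1: F=30.03584 v=-4.47070
2: F=-15.92906 v=-3.18633

k=0: u−w=-1.45500, u+w=-14.52500; √(b/2)=0.80312, √(2b)=1.60624; F=0.80312×(-1.455)=-1.16854, v=-14.52500/1.60624=-9.04287
k=1: u−w=37.39900, u+w=-7.18100; √(b/2)=0.80312, √(2b)=1.60624; F=0.80312×37.399=30.03584, v=-7.18100/1.60624=-4.47070
k=2: u−w=-19.83400, u+w=-5.11800; √(b/2)=0.80312, √(2b)=1.60624; F=0.80312×(-19.834)=-15.92906, v=-5.11800/1.60624=-3.18633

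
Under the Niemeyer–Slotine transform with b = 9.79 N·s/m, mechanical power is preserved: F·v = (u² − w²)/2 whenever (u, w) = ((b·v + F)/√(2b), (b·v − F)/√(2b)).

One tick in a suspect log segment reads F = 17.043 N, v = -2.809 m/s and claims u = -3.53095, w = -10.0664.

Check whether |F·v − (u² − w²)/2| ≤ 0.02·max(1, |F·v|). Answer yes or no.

no

F·v = 17.043×(-2.809) = -47.8738 W.
(u² − w²)/2 = (12.4676 − 101.3324)/2 = -44.4324 W.
|Δ| = 3.4414;  2% of max(1, |F·v|) = 0.9575.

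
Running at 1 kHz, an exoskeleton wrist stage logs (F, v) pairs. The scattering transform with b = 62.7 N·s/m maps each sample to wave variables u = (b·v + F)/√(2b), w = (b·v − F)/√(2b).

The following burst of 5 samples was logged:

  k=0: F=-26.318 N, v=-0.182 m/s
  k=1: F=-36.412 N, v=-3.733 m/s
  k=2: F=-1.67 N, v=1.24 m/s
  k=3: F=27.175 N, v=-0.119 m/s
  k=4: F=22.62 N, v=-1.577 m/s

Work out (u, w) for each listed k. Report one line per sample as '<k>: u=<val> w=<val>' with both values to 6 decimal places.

k=0: b·v=62.7×(-0.182)=-11.411400; √(2b)=11.198214; u=(-11.411400+(-26.318))/11.198214=-3.369234, w=(-11.411400−(-26.318))/11.198214=1.331159
k=1: b·v=62.7×(-3.733)=-234.059100; √(2b)=11.198214; u=(-234.059100+(-36.412))/11.198214=-24.153057, w=(-234.059100−(-36.412))/11.198214=-17.649877
k=2: b·v=62.7×1.24=77.748000; √(2b)=11.198214; u=(77.748000+(-1.67))/11.198214=6.793762, w=(77.748000−(-1.67))/11.198214=7.092024
k=3: b·v=62.7×(-0.119)=-7.461300; √(2b)=11.198214; u=(-7.461300+27.175)/11.198214=1.760432, w=(-7.461300−27.175)/11.198214=-3.093020
k=4: b·v=62.7×(-1.577)=-98.877900; √(2b)=11.198214; u=(-98.877900+22.62)/11.198214=-6.809827, w=(-98.877900−22.62)/11.198214=-10.849757

0: u=-3.369234 w=1.331159
1: u=-24.153057 w=-17.649877
2: u=6.793762 w=7.092024
3: u=1.760432 w=-3.093020
4: u=-6.809827 w=-10.849757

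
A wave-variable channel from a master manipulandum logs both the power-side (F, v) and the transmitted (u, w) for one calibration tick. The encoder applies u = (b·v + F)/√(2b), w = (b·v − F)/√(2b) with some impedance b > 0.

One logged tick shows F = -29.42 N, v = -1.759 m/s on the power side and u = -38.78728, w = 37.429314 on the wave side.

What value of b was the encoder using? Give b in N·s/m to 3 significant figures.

u + w = -1.357966;  u + w = √(2b)·v, so √(2b) = -1.357966/(-1.759) = 0.772010.
b = (√(2b))²/2 = 0.596000/2 = 0.298000.
(Check via u − w = 2F/√(2b): u − w = -76.216594, 2F/√(2b) = -76.216606.)

b = 0.298 N·s/m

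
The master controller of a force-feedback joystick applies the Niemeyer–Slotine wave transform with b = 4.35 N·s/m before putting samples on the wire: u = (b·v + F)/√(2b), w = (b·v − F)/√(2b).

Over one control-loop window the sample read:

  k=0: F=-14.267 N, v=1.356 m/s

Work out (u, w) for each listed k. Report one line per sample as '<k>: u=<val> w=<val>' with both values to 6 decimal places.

k=0: b·v=4.35×1.356=5.898600; √(2b)=2.949576; u=(5.898600+(-14.267))/2.949576=-2.837153, w=(5.898600−(-14.267))/2.949576=6.836779

0: u=-2.837153 w=6.836779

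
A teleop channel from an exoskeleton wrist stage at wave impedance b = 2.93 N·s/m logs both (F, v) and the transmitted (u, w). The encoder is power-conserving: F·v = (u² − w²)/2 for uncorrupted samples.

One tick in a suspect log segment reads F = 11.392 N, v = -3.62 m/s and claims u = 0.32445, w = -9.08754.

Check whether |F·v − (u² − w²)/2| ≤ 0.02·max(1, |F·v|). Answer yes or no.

yes

F·v = 11.392×(-3.62) = -41.2390 W.
(u² − w²)/2 = (0.1053 − 82.5834)/2 = -41.2391 W.
|Δ| = 0.0000;  2% of max(1, |F·v|) = 0.8248.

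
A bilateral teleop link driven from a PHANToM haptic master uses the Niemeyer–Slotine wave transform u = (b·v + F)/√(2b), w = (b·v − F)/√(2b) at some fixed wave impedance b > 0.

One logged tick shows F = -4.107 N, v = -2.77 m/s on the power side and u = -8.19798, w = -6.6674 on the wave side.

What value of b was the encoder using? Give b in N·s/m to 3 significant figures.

b = 14.4 N·s/m

u + w = -14.8654;  u + w = √(2b)·v, so √(2b) = -14.8654/(-2.77) = 5.3666.
b = (√(2b))²/2 = 28.8000/2 = 14.4000.
(Check via u − w = 2F/√(2b): u − w = -1.5306, 2F/√(2b) = -1.5306.)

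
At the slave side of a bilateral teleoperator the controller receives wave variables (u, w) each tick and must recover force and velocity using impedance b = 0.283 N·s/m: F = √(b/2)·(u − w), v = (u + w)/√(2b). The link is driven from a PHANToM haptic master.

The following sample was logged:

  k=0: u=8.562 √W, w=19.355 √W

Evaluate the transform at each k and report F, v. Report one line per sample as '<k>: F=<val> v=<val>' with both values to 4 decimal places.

0: F=-4.0599 v=37.1074

k=0: u−w=-10.7930, u+w=27.9170; √(b/2)=0.3762, √(2b)=0.7523; F=0.3762×(-10.793)=-4.0599, v=27.9170/0.7523=37.1074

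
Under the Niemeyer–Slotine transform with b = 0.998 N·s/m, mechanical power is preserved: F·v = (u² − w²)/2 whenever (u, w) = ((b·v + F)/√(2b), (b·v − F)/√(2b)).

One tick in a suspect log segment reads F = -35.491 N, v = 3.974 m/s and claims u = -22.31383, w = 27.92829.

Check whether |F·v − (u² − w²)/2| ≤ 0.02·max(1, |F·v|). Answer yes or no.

yes

F·v = (-35.491)×3.974 = -141.0412 W.
(u² − w²)/2 = (497.9070 − 779.9894)/2 = -141.0412 W.
|Δ| = 0.0000;  2% of max(1, |F·v|) = 2.8208.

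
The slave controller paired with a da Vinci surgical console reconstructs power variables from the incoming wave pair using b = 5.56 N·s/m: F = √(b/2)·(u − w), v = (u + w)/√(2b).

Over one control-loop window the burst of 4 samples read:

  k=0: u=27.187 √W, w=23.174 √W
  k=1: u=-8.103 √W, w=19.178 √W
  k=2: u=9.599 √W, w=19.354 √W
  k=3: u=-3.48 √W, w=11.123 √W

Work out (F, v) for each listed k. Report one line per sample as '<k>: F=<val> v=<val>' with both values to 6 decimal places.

0: F=6.691008 v=15.102260
1: F=-45.486517 v=3.321172
2: F=-16.264835 v=8.682428
3: F=-24.348067 v=2.291983

k=0: u−w=4.013000, u+w=50.361000; √(b/2)=1.667333, √(2b)=3.334666; F=1.667333×4.013=6.691008, v=50.361000/3.334666=15.102260
k=1: u−w=-27.281000, u+w=11.075000; √(b/2)=1.667333, √(2b)=3.334666; F=1.667333×(-27.281)=-45.486517, v=11.075000/3.334666=3.321172
k=2: u−w=-9.755000, u+w=28.953000; √(b/2)=1.667333, √(2b)=3.334666; F=1.667333×(-9.755)=-16.264835, v=28.953000/3.334666=8.682428
k=3: u−w=-14.603000, u+w=7.643000; √(b/2)=1.667333, √(2b)=3.334666; F=1.667333×(-14.603)=-24.348067, v=7.643000/3.334666=2.291983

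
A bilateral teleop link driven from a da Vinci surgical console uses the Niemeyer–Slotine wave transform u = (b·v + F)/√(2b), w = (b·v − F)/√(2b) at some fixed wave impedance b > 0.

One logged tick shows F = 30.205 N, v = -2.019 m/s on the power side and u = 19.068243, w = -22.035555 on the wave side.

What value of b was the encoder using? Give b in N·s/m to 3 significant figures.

b = 1.08 N·s/m

u + w = -2.967312;  u + w = √(2b)·v, so √(2b) = -2.967312/(-2.019) = 1.469694.
b = (√(2b))²/2 = 2.160000/2 = 1.080000.
(Check via u − w = 2F/√(2b): u − w = 41.103798, 2F/√(2b) = 41.103797.)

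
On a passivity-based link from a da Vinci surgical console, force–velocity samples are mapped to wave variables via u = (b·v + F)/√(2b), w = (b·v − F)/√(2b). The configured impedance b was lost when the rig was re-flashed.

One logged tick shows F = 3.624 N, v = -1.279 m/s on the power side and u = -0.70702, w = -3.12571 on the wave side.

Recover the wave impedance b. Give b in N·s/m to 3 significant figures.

b = 4.49 N·s/m

u + w = -3.8327;  u + w = √(2b)·v, so √(2b) = -3.8327/(-1.279) = 2.9967.
b = (√(2b))²/2 = 8.9800/2 = 4.4900.
(Check via u − w = 2F/√(2b): u − w = 2.4187, 2F/√(2b) = 2.4187.)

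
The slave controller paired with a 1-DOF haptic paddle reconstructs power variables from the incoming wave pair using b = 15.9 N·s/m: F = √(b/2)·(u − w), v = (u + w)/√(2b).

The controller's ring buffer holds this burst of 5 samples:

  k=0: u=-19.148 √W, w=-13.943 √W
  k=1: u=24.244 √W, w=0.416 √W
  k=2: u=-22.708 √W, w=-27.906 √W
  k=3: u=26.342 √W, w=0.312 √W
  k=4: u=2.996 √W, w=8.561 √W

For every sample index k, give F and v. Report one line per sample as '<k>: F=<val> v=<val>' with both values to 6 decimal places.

k=0: u−w=-5.205000, u+w=-33.091000; √(b/2)=2.819574, √(2b)=5.639149; F=2.819574×(-5.205)=-14.675885, v=-33.091000/5.639149=-5.868084
k=1: u−w=23.828000, u+w=24.660000; √(b/2)=2.819574, √(2b)=5.639149; F=2.819574×23.828=67.184820, v=24.660000/5.639149=4.373000
k=2: u−w=5.198000, u+w=-50.614000; √(b/2)=2.819574, √(2b)=5.639149; F=2.819574×5.198=14.656148, v=-50.614000/5.639149=-8.975468
k=3: u−w=26.030000, u+w=26.654000; √(b/2)=2.819574, √(2b)=5.639149; F=2.819574×26.03=73.393523, v=26.654000/5.639149=4.726600
k=4: u−w=-5.565000, u+w=11.557000; √(b/2)=2.819574, √(2b)=5.639149; F=2.819574×(-5.565)=-15.690932, v=11.557000/5.639149=2.049423

0: F=-14.675885 v=-5.868084
1: F=67.184820 v=4.373000
2: F=14.656148 v=-8.975468
3: F=73.393523 v=4.726600
4: F=-15.690932 v=2.049423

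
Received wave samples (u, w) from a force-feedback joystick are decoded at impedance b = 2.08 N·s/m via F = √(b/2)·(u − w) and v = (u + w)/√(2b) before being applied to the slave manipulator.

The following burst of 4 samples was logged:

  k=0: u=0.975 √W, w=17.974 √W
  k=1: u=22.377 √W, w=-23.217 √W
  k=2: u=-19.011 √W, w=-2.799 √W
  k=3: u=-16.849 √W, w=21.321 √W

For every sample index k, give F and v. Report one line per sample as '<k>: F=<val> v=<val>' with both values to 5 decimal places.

k=0: u−w=-16.99900, u+w=18.94900; √(b/2)=1.01980, √(2b)=2.03961; F=1.01980×(-16.999)=-17.33565, v=18.94900/2.03961=9.29051
k=1: u−w=45.59400, u+w=-0.84000; √(b/2)=1.01980, √(2b)=2.03961; F=1.01980×45.594=46.49694, v=-0.84000/2.03961=-0.41184
k=2: u−w=-16.21200, u+w=-21.81000; √(b/2)=1.01980, √(2b)=2.03961; F=1.01980×(-16.212)=-16.53306, v=-21.81000/2.03961=-10.69323
k=3: u−w=-38.17000, u+w=4.47200; √(b/2)=1.01980, √(2b)=2.03961; F=1.01980×(-38.17)=-38.92591, v=4.47200/2.03961=2.19258

0: F=-17.33565 v=9.29051
1: F=46.49694 v=-0.41184
2: F=-16.53306 v=-10.69323
3: F=-38.92591 v=2.19258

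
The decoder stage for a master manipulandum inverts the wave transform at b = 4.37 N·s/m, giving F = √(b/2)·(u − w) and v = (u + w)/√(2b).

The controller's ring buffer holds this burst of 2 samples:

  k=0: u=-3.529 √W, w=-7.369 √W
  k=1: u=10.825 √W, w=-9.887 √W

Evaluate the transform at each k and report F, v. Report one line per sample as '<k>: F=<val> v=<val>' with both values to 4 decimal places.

0: F=5.6762 v=-3.6863
1: F=30.6160 v=0.3173

k=0: u−w=3.8400, u+w=-10.8980; √(b/2)=1.4782, √(2b)=2.9563; F=1.4782×3.84=5.6762, v=-10.8980/2.9563=-3.6863
k=1: u−w=20.7120, u+w=0.9380; √(b/2)=1.4782, √(2b)=2.9563; F=1.4782×20.712=30.6160, v=0.9380/2.9563=0.3173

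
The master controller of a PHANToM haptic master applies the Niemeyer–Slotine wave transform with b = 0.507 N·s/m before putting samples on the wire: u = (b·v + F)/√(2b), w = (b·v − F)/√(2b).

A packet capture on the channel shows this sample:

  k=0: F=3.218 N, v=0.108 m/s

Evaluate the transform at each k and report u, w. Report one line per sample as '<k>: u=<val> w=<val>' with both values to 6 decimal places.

0: u=3.250084 w=-3.141331

k=0: b·v=0.507×0.108=0.054756; √(2b)=1.006976; u=(0.054756+3.218)/1.006976=3.250084, w=(0.054756−3.218)/1.006976=-3.141331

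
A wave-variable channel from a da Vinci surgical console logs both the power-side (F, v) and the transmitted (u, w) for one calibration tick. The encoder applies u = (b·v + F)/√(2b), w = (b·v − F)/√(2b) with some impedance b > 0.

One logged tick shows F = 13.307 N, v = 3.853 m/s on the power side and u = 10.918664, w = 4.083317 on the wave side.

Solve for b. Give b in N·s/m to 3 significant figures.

u + w = 15.001981;  u + w = √(2b)·v, so √(2b) = 15.001981/3.853 = 3.893584.
b = (√(2b))²/2 = 15.160000/2 = 7.580000.
(Check via u − w = 2F/√(2b): u − w = 6.835347, 2F/√(2b) = 6.835347.)

b = 7.58 N·s/m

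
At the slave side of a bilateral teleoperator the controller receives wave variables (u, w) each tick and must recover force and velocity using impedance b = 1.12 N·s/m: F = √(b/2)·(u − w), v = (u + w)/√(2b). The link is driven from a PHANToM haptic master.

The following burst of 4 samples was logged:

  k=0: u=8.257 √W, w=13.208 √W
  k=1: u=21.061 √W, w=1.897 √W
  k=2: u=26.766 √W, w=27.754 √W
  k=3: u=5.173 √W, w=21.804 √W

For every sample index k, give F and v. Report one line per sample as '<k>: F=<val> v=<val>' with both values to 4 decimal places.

0: F=-3.7050 v=14.3419
1: F=14.3410 v=15.3395
2: F=-0.7394 v=36.4277
3: F=-12.4455 v=18.0248

k=0: u−w=-4.9510, u+w=21.4650; √(b/2)=0.7483, √(2b)=1.4967; F=0.7483×(-4.951)=-3.7050, v=21.4650/1.4967=14.3419
k=1: u−w=19.1640, u+w=22.9580; √(b/2)=0.7483, √(2b)=1.4967; F=0.7483×19.164=14.3410, v=22.9580/1.4967=15.3395
k=2: u−w=-0.9880, u+w=54.5200; √(b/2)=0.7483, √(2b)=1.4967; F=0.7483×(-0.988)=-0.7394, v=54.5200/1.4967=36.4277
k=3: u−w=-16.6310, u+w=26.9770; √(b/2)=0.7483, √(2b)=1.4967; F=0.7483×(-16.631)=-12.4455, v=26.9770/1.4967=18.0248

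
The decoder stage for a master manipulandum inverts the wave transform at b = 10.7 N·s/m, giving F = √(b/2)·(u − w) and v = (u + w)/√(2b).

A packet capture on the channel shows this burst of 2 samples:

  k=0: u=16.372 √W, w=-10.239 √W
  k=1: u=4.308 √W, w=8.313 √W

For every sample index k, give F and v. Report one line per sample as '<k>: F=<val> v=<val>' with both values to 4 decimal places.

0: F=61.5514 v=1.3258
1: F=-9.2636 v=2.7283

k=0: u−w=26.6110, u+w=6.1330; √(b/2)=2.3130, √(2b)=4.6260; F=2.3130×26.611=61.5514, v=6.1330/4.6260=1.3258
k=1: u−w=-4.0050, u+w=12.6210; √(b/2)=2.3130, √(2b)=4.6260; F=2.3130×(-4.005)=-9.2636, v=12.6210/4.6260=2.7283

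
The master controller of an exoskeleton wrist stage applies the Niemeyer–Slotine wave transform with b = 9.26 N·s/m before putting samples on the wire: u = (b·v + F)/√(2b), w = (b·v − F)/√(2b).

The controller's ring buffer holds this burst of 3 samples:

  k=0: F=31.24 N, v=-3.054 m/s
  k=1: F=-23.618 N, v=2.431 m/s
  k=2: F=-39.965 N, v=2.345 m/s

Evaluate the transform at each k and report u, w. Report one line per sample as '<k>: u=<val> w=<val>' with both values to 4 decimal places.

k=0: b·v=9.26×(-3.054)=-28.2800; √(2b)=4.3035; u=(-28.2800+31.24)/4.3035=0.6878, w=(-28.2800−31.24)/4.3035=-13.8307
k=1: b·v=9.26×2.431=22.5111; √(2b)=4.3035; u=(22.5111+(-23.618))/4.3035=-0.2572, w=(22.5111−(-23.618))/4.3035=10.7190
k=2: b·v=9.26×2.345=21.7147; √(2b)=4.3035; u=(21.7147+(-39.965))/4.3035=-4.2408, w=(21.7147−(-39.965))/4.3035=14.3325

0: u=0.6878 w=-13.8307
1: u=-0.2572 w=10.7190
2: u=-4.2408 w=14.3325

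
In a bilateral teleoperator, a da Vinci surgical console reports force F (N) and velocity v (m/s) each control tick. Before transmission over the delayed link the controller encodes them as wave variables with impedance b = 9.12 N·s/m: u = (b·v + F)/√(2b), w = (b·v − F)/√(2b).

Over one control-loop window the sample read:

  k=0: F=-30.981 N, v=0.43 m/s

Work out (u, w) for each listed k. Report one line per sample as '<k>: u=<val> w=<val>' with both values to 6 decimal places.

0: u=-6.335863 w=8.172320

k=0: b·v=9.12×0.43=3.921600; √(2b)=4.270831; u=(3.921600+(-30.981))/4.270831=-6.335863, w=(3.921600−(-30.981))/4.270831=8.172320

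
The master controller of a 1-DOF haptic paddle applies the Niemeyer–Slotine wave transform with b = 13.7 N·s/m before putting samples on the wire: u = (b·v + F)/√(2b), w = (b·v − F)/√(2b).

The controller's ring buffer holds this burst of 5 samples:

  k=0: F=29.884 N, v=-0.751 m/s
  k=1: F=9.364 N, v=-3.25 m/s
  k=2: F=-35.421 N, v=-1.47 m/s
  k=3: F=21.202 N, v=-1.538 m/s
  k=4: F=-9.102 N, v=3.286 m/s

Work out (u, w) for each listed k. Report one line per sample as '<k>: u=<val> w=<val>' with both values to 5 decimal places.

k=0: b·v=13.7×(-0.751)=-10.28870; √(2b)=5.23450; u=(-10.28870+29.884)/5.23450=3.74349, w=(-10.28870−29.884)/5.23450=-7.67460
k=1: b·v=13.7×(-3.25)=-44.52500; √(2b)=5.23450; u=(-44.52500+9.364)/5.23450=-6.71716, w=(-44.52500−9.364)/5.23450=-10.29496
k=2: b·v=13.7×(-1.47)=-20.13900; √(2b)=5.23450; u=(-20.13900+(-35.421))/5.23450=-10.61419, w=(-20.13900−(-35.421))/5.23450=2.91948
k=3: b·v=13.7×(-1.538)=-21.07060; √(2b)=5.23450; u=(-21.07060+21.202)/5.23450=0.02510, w=(-21.07060−21.202)/5.23450=-8.07577
k=4: b·v=13.7×3.286=45.01820; √(2b)=5.23450; u=(45.01820+(-9.102))/5.23450=6.86144, w=(45.01820−(-9.102))/5.23450=10.33913

0: u=3.74349 w=-7.67460
1: u=-6.71716 w=-10.29496
2: u=-10.61419 w=2.91948
3: u=0.02510 w=-8.07577
4: u=6.86144 w=10.33913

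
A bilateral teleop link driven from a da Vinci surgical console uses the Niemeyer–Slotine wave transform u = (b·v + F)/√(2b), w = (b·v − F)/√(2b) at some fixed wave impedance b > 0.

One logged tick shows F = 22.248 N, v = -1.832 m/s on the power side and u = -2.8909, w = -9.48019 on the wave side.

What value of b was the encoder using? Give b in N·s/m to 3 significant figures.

u + w = -12.3711;  u + w = √(2b)·v, so √(2b) = -12.3711/(-1.832) = 6.7528.
b = (√(2b))²/2 = 45.6000/2 = 22.8000.
(Check via u − w = 2F/√(2b): u − w = 6.5893, 2F/√(2b) = 6.5893.)

b = 22.8 N·s/m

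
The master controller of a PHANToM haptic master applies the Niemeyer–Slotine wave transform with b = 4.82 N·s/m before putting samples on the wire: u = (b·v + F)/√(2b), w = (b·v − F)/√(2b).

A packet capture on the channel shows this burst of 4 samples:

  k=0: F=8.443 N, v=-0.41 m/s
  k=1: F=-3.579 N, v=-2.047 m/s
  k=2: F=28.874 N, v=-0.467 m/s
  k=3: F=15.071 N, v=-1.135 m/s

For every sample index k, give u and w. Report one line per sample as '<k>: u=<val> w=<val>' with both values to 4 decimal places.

0: u=2.0828 w=-3.3558
1: u=-4.3305 w=-2.0251
2: u=8.5747 w=-10.0247
3: u=3.0920 w=-6.6160

k=0: b·v=4.82×(-0.41)=-1.9762; √(2b)=3.1048; u=(-1.9762+8.443)/3.1048=2.0828, w=(-1.9762−8.443)/3.1048=-3.3558
k=1: b·v=4.82×(-2.047)=-9.8665; √(2b)=3.1048; u=(-9.8665+(-3.579))/3.1048=-4.3305, w=(-9.8665−(-3.579))/3.1048=-2.0251
k=2: b·v=4.82×(-0.467)=-2.2509; √(2b)=3.1048; u=(-2.2509+28.874)/3.1048=8.5747, w=(-2.2509−28.874)/3.1048=-10.0247
k=3: b·v=4.82×(-1.135)=-5.4707; √(2b)=3.1048; u=(-5.4707+15.071)/3.1048=3.0920, w=(-5.4707−15.071)/3.1048=-6.6160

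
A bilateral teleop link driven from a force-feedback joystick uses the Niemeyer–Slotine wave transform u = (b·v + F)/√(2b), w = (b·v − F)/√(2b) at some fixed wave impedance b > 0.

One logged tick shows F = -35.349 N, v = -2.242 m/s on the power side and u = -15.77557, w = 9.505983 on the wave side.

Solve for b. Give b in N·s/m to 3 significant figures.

u + w = -6.269587;  u + w = √(2b)·v, so √(2b) = -6.269587/(-2.242) = 2.796426.
b = (√(2b))²/2 = 7.819998/2 = 3.909999.
(Check via u − w = 2F/√(2b): u − w = -25.281553, 2F/√(2b) = -25.281556.)

b = 3.91 N·s/m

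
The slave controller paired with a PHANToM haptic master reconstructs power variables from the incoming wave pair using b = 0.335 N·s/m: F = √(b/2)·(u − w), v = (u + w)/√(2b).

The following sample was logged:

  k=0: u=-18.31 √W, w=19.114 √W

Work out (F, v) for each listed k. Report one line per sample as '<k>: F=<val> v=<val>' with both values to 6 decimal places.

0: F=-15.316432 v=0.982242

k=0: u−w=-37.424000, u+w=0.804000; √(b/2)=0.409268, √(2b)=0.818535; F=0.409268×(-37.424)=-15.316432, v=0.804000/0.818535=0.982242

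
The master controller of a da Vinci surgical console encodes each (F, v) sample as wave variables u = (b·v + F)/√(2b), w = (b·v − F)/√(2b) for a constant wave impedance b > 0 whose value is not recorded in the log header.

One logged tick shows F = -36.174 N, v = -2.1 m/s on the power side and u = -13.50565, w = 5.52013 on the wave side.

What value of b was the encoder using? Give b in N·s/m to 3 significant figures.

b = 7.23 N·s/m

u + w = -7.9855;  u + w = √(2b)·v, so √(2b) = -7.9855/(-2.1) = 3.8026.
b = (√(2b))²/2 = 14.4600/2 = 7.2300.
(Check via u − w = 2F/√(2b): u − w = -19.0258, 2F/√(2b) = -19.0258.)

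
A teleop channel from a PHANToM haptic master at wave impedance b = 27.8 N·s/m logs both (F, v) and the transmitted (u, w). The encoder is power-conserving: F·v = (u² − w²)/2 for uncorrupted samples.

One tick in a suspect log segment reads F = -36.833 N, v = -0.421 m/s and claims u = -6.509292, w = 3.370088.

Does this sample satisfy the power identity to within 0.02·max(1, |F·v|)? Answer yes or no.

F·v = (-36.833)×(-0.421) = 15.506693 W.
(u² − w²)/2 = (42.370882 − 11.357493)/2 = 15.506695 W.
|Δ| = 0.000002;  2% of max(1, |F·v|) = 0.310134.

yes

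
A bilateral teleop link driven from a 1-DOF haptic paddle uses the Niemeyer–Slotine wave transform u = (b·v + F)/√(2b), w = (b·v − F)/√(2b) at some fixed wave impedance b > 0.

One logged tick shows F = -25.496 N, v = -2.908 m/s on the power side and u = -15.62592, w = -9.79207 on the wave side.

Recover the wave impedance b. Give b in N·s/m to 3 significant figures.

u + w = -25.41799;  u + w = √(2b)·v, so √(2b) = -25.41799/(-2.908) = 8.74071.
b = (√(2b))²/2 = 76.40004/2 = 38.20002.
(Check via u − w = 2F/√(2b): u − w = -5.83385, 2F/√(2b) = -5.83385.)

b = 38.2 N·s/m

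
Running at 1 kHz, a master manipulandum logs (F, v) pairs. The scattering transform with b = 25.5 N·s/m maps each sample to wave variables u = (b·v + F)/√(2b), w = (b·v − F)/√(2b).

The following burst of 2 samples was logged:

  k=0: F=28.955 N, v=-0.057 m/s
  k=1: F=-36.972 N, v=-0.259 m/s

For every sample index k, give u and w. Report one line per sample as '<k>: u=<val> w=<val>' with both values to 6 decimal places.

0: u=3.850980 w=-4.258042
1: u=-6.101931 w=4.252301

k=0: b·v=25.5×(-0.057)=-1.453500; √(2b)=7.141428; u=(-1.453500+28.955)/7.141428=3.850980, w=(-1.453500−28.955)/7.141428=-4.258042
k=1: b·v=25.5×(-0.259)=-6.604500; √(2b)=7.141428; u=(-6.604500+(-36.972))/7.141428=-6.101931, w=(-6.604500−(-36.972))/7.141428=4.252301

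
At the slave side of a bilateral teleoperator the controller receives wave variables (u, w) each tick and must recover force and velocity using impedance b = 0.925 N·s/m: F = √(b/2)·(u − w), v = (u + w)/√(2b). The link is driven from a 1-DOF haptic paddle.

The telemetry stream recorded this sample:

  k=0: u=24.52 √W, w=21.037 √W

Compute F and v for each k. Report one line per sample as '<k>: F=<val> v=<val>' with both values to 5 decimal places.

k=0: u−w=3.48300, u+w=45.55700; √(b/2)=0.68007, √(2b)=1.36015; F=0.68007×3.483=2.36870, v=45.55700/1.36015=33.49417

0: F=2.36870 v=33.49417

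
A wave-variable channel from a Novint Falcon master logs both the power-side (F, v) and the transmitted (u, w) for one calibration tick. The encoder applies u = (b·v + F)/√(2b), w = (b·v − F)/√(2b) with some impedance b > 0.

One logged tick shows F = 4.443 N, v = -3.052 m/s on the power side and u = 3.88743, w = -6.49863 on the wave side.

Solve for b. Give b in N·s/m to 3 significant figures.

b = 0.366 N·s/m

u + w = -2.6112;  u + w = √(2b)·v, so √(2b) = -2.6112/(-3.052) = 0.8556.
b = (√(2b))²/2 = 0.7320/2 = 0.3660.
(Check via u − w = 2F/√(2b): u − w = 10.3861, 2F/√(2b) = 10.3861.)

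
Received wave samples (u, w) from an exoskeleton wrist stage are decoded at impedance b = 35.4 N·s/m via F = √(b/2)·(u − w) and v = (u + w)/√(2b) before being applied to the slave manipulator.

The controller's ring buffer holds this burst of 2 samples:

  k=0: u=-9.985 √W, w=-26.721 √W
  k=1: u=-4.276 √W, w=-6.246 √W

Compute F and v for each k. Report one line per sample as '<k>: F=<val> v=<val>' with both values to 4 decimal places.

k=0: u−w=16.7360, u+w=-36.7060; √(b/2)=4.2071, √(2b)=8.4143; F=4.2071×16.736=70.4106, v=-36.7060/8.4143=-4.3623
k=1: u−w=1.9700, u+w=-10.5220; √(b/2)=4.2071, √(2b)=8.4143; F=4.2071×1.97=8.2881, v=-10.5220/8.4143=-1.2505

0: F=70.4106 v=-4.3623
1: F=8.2881 v=-1.2505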